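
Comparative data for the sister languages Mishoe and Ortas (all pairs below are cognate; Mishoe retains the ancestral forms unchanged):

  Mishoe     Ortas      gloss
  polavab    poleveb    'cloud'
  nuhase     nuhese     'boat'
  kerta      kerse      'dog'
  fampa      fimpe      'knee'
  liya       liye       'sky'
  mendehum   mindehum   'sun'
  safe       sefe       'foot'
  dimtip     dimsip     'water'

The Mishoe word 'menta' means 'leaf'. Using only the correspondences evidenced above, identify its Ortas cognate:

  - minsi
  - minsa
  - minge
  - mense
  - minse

minse

mendehum ~ mindehum — Mishoe e corresponds to Ortas i after a consonant, before a nasal.
kerta ~ kerse — Mishoe t corresponds to Ortas s after a consonant, before a back vowel.
kerta ~ kerse, fampa ~ fimpe — Mishoe a corresponds to Ortas e word-finally.
Applying these to Mishoe 'menta':
  menta → minta   (e→i after a consonant, before a nasal)
  minta → minsa   (t→s after a consonant, before a back vowel)
  minsa → minse   (a→e word-finally)
So the Ortas cognate is 'minse'.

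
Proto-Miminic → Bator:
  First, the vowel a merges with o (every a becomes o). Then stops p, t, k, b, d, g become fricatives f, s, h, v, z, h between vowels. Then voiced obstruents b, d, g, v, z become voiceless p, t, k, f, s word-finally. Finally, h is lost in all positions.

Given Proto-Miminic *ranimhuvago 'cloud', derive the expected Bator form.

ronimuvoo

Bator: *ranimhuvago > ronimhuvogo > ronimhuvoho > ronimuvoo  (by vowel merger, intervocalic lenition, h-loss)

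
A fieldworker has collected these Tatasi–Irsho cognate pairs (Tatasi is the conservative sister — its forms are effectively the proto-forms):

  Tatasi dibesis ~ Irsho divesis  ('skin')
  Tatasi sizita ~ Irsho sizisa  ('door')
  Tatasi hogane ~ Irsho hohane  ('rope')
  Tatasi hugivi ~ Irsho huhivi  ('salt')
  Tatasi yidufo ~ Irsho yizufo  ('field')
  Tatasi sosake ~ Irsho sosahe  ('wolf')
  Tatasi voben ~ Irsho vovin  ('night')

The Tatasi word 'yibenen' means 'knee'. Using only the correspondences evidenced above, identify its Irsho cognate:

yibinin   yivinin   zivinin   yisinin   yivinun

yivinin

dibesis ~ divesis, voben ~ vovin — Tatasi b corresponds to Irsho v between vowels (before a front vowel).
voben ~ vovin — Tatasi e corresponds to Irsho i after a consonant, before a nasal.
Applying these to Tatasi 'yibenen':
  yibenen → yivenen   (b→v between vowels (before a front vowel))
  yivenen → yivinen   (e→i after a consonant, before a nasal)
  yivinen → yivinin   (e→i after a consonant, before a nasal)
So the Irsho cognate is 'yivinin'.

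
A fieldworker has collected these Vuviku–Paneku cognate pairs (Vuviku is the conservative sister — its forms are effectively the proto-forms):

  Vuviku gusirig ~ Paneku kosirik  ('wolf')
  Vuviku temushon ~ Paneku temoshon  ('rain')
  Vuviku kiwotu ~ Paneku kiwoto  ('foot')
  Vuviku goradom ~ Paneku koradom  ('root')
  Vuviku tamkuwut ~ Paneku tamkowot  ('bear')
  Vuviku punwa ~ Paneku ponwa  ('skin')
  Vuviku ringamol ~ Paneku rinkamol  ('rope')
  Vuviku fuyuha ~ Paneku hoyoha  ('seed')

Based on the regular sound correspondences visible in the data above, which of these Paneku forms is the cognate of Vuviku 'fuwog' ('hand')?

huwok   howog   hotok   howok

howok

fuyuha ~ hoyoha — Vuviku f corresponds to Paneku h word-initially before a back vowel.
gusirig ~ kosirik, temushon ~ temoshon — Vuviku u corresponds to Paneku o after a consonant, before a consonant other than r, m, n, p, b, f, v.
gusirig ~ kosirik — Vuviku g corresponds to Paneku k word-finally.
Applying these to Vuviku 'fuwog':
  fuwog → huwog   (f→h word-initially before a back vowel)
  huwog → howog   (u→o after a consonant, before a consonant other than r, m, n, p, b, f, v)
  howog → howok   (g→k word-finally)
So the Paneku cognate is 'howok'.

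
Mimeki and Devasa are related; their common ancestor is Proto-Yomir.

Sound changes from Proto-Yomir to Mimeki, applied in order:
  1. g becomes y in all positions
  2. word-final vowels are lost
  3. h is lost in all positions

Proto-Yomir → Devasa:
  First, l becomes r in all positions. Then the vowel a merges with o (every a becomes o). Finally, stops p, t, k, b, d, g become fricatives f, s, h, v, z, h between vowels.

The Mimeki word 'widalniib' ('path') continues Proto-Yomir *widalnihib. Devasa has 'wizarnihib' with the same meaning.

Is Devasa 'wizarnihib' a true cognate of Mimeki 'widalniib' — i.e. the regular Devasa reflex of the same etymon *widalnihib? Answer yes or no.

no

Derive the expected Devasa reflex of *widalnihib:
Devasa: start from *widalnihib.
  rule 1 (unconditioned shift): widalnihib → widarnihib
  rule 2 (vowel merger): widarnihib → widornihib
  rule 3 (intervocalic lenition): widornihib → wizornihib
  ⇒ Devasa wizornihib
The regular Devasa reflex would be 'wizornihib', but the attested form is 'wizarnihib'. The correspondence is irregular, so they are not cognates (the Devasa form has a different source).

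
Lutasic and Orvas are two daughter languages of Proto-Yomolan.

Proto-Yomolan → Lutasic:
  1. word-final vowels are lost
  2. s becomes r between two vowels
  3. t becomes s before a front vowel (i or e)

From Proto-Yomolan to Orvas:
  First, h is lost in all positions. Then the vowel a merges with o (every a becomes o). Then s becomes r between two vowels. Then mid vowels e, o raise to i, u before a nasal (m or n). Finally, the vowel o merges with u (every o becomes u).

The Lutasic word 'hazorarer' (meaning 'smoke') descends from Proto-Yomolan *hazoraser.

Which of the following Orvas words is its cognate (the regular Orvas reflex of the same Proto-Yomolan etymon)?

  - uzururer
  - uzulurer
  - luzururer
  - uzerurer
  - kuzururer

Orvas: *hazoraser
  hazoraser → azoraser   [h-loss]
  azoraser → ozoroser   [vowel merger]
  ozoroser → ozororer   [rhotacism]
  ozororer (rule 4 does not apply)
  ozororer → uzururer   [vowel merger]
  giving Orvas uzururer.
The other candidates each miss or misapply at least one Orvas change.

uzururer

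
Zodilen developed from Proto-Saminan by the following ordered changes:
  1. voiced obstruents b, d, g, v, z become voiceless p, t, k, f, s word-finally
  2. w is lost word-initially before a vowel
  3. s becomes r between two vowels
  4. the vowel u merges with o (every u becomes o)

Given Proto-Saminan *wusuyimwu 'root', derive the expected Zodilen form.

oroyimwo

Zodilen: *wusuyimwu
  wusuyimwu (rule 1 does not apply)
  wusuyimwu → usuyimwu   [glide loss]
  usuyimwu → uruyimwu   [rhotacism]
  uruyimwu → oroyimwo   [vowel merger]
  giving Zodilen oroyimwo.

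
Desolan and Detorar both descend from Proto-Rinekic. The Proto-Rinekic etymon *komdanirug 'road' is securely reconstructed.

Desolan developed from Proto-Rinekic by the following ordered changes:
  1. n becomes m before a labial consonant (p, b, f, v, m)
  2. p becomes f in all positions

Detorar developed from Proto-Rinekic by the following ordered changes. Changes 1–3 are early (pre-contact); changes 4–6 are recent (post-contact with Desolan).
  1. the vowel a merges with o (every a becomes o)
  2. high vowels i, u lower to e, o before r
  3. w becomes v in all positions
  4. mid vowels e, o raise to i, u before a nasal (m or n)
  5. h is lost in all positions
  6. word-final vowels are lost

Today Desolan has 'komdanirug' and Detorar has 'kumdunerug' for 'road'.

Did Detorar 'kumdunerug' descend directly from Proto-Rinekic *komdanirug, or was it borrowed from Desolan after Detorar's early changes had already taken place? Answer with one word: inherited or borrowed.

If inherited, *komdanirug would pass through all of Detorar's changes:
Detorar: start from *komdanirug.
  rule 1 (vowel merger): komdanirug → komdonirug
  rule 2 (pre-rhotic lowering): komdonirug → komdonerug
  rule 3: no change — komdonerug
  rule 4 (pre-nasal raising): komdonerug → kumdunerug
  rule 5: no change — kumdunerug
  rule 6: no change — kumdunerug
  ⇒ Detorar kumdunerug
If borrowed from Desolan 'komdanirug' after the early changes, it would undergo only the recent ones:
  rule 4 (pre-nasal raising): komdanirug → kumdanirug
  rule 5 (h-loss): no change (kumdanirug)
  rule 6 (apocope): no change (kumdanirug)
  ⇒ as a loan: kumdanirug
Detorar 'kumdunerug' matches the inherited outcome exactly, so it is an inherited cognate, not a loan.

inherited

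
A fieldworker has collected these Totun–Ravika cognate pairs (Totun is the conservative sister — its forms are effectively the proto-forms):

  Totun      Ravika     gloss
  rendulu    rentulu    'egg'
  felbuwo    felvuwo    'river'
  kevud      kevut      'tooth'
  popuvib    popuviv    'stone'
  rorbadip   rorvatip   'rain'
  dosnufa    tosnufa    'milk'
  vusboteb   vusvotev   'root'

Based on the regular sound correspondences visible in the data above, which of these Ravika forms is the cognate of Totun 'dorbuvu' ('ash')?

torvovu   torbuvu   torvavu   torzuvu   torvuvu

dosnufa ~ tosnufa — Totun d corresponds to Ravika t word-initially before a back vowel.
felbuwo ~ felvuwo — Totun b corresponds to Ravika v after a consonant, before a back vowel.
Applying these to Totun 'dorbuvu':
  dorbuvu → torbuvu   (d→t word-initially before a back vowel)
  torbuvu → torvuvu   (b→v after a consonant, before a back vowel)
So the Ravika cognate is 'torvuvu'.

torvuvu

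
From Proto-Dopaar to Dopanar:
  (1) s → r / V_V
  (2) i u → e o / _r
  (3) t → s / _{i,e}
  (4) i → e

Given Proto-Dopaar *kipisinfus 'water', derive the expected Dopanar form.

Dopanar: *kipisinfus
  kipisinfus → kipirinfus   [rhotacism]
  kipirinfus → kiperinfus   [pre-rhotic lowering]
  kiperinfus (rule 3 does not apply)
  kiperinfus → keperenfus   [vowel merger]
  giving Dopanar keperenfus.

keperenfus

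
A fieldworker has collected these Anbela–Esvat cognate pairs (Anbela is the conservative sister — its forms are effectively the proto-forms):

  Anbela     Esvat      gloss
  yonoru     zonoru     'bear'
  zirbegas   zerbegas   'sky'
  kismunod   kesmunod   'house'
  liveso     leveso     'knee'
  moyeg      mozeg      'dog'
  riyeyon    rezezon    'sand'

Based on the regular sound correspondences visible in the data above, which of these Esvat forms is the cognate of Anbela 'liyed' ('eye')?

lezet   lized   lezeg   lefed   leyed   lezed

kismunod ~ kesmunod, riyeyon ~ rezezon — Anbela i corresponds to Esvat e after a consonant, before a consonant other than r, m, n, p, b, f, v.
moyeg ~ mozeg, riyeyon ~ rezezon — Anbela y corresponds to Esvat z between vowels (before a front vowel).
Applying these to Anbela 'liyed':
  liyed → leyed   (i→e after a consonant, before a consonant other than r, m, n, p, b, f, v)
  leyed → lezed   (y→z between vowels (before a front vowel))
So the Esvat cognate is 'lezed'.

lezed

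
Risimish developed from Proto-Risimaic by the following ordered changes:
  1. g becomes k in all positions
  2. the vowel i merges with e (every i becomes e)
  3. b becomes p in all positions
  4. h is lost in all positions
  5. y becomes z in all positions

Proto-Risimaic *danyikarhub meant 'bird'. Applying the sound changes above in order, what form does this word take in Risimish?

Risimish: *danyikarhub > danyekarhub > danyekarhup > danyekarup > danzekarup  (by vowel merger, unconditioned shift, h-loss, unconditioned shift)

danzekarup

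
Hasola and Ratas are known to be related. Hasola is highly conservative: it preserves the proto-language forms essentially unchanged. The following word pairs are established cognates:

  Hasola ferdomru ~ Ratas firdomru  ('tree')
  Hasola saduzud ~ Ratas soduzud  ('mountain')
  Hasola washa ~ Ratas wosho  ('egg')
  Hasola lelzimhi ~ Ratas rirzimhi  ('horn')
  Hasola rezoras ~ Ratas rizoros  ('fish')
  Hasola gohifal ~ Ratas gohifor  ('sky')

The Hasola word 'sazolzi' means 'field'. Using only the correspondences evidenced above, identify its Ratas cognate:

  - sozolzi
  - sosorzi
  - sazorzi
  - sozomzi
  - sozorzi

saduzud ~ soduzud, washa ~ wosho — Hasola a corresponds to Ratas o after a consonant, before a consonant other than r, m, n, p, b, f, v.
lelzimhi ~ rirzimhi — Hasola l corresponds to Ratas r after a vowel, before a consonant other than r, m, n, p, b, f, v.
Applying these to Hasola 'sazolzi':
  sazolzi → sozolzi   (a→o after a consonant, before a consonant other than r, m, n, p, b, f, v)
  sozolzi → sozorzi   (l→r after a vowel, before a consonant other than r, m, n, p, b, f, v)
So the Ratas cognate is 'sozorzi'.

sozorzi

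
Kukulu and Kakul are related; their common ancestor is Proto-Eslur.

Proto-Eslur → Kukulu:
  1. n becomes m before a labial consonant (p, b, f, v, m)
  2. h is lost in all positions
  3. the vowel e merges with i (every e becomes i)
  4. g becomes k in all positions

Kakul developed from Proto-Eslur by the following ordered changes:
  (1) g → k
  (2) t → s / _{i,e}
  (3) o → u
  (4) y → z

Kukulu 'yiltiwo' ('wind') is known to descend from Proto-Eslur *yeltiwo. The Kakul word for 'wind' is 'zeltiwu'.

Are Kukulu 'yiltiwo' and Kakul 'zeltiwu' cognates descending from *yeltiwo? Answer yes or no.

no

Derive the expected Kakul reflex of *yeltiwo:
Kakul: *yeltiwo
  yeltiwo (rule 1 does not apply)
  yeltiwo → yelsiwo   [palatalisation]
  yelsiwo → yelsiwu   [vowel merger]
  yelsiwu → zelsiwu   [unconditioned shift]
  giving Kakul zelsiwu.
The regular Kakul reflex would be 'zelsiwu', but the attested form is 'zeltiwu'. The correspondence is irregular, so they are not cognates (the Kakul form has a different source).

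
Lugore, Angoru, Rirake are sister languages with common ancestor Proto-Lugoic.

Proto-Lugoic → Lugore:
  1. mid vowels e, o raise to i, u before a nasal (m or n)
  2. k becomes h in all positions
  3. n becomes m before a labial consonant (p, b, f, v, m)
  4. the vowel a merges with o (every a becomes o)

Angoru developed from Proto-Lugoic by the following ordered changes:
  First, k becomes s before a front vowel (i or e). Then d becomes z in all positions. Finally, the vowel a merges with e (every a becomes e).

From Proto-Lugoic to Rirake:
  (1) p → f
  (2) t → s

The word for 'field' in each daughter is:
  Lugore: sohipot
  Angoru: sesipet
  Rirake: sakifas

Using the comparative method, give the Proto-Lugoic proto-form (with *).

*sakipat

Position 2: Lugore has o, Angoru has e, Rirake has a. Rirake preserves a here (none of its changes turn any other segment into a), so the proto-segment is *a.
Position 5: Lugore has p, Angoru has p, Rirake has f. Lugore preserves p here (none of its changes turn any other segment into p), so the proto-segment is *p.
Verify the candidate proto-form against each daughter:
Lugore: *sakipat > sahipat > sohipot  (by unconditioned shift, vowel merger)
Angoru: *sakipat > sasipat > sesipet  (by palatalisation, vowel merger)
Rirake: *sakipat > sakifat > sakifas  (by unconditioned shift, unconditioned shift)
No other proto-form is consistent with every reflex, so the reconstruction is *sakipat.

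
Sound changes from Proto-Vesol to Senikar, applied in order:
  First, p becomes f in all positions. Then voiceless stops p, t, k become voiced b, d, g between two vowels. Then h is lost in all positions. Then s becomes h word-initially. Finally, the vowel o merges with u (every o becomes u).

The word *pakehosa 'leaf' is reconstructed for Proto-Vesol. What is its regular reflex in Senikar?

Senikar: start from *pakehosa.
  rule 1 (unconditioned shift): pakehosa → fakehosa
  rule 2 (intervocalic voicing): fakehosa → fagehosa
  rule 3 (h-loss): fagehosa → fageosa
  rule 4: no change — fageosa
  rule 5 (vowel merger): fageosa → fageusa
  ⇒ Senikar fageusa

fageusa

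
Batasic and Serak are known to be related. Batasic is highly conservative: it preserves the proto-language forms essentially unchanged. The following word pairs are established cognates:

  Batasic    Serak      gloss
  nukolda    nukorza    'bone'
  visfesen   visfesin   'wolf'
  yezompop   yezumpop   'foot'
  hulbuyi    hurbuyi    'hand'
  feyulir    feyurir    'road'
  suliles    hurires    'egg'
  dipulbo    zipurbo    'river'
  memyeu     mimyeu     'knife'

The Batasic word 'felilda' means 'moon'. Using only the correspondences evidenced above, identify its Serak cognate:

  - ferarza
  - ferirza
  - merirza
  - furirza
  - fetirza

ferirza

feyulir ~ feyurir, suliles ~ hurires — Batasic l corresponds to Serak r between vowels (before a front vowel).
nukolda ~ nukorza — Batasic l corresponds to Serak r after a vowel, before a consonant other than r, m, n, p, b, f, v.
nukolda ~ nukorza — Batasic d corresponds to Serak z after a consonant, before a back vowel.
Applying these to Batasic 'felilda':
  felilda → ferilda   (l→r between vowels (before a front vowel))
  ferilda → ferirda   (l→r after a vowel, before a consonant other than r, m, n, p, b, f, v)
  ferirda → ferirza   (d→z after a consonant, before a back vowel)
So the Serak cognate is 'ferirza'.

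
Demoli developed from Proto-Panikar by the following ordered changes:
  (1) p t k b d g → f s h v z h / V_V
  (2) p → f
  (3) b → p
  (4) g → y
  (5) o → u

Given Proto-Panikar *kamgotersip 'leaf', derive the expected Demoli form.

kamyusersif

Demoli: *kamgotersip > kamgosersip > kamgosersif > kamyosersif > kamyusersif  (by intervocalic lenition, unconditioned shift, unconditioned shift, vowel merger)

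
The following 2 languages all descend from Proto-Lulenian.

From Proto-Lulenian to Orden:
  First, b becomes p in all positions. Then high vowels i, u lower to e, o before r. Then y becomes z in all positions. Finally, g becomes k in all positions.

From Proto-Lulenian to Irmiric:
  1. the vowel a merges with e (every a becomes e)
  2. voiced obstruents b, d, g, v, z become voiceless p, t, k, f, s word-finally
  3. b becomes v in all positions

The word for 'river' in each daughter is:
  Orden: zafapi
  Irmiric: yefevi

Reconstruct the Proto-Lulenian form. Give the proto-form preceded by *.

*yafabi

Position 1: Orden has z, Irmiric has y. Irmiric preserves y here (none of its changes turn any other segment into y), so the proto-segment is *y.
Position 2: Orden has a, Irmiric has e. Orden preserves a here (none of its changes turn any other segment into a), so the proto-segment is *a.
This points to *yafabi. Verify forward in each daughter:
Orden: *yafabi > yafapi > zafapi  (by unconditioned shift, unconditioned shift)
Irmiric: *yafabi
  yafabi → yefebi   [vowel merger]
  yefebi (rule 2 does not apply)
  yefebi → yefevi   [unconditioned shift]
  giving Irmiric yefevi.
Only *yafabi yields all of Orden zafapi, Irmiric yefevi.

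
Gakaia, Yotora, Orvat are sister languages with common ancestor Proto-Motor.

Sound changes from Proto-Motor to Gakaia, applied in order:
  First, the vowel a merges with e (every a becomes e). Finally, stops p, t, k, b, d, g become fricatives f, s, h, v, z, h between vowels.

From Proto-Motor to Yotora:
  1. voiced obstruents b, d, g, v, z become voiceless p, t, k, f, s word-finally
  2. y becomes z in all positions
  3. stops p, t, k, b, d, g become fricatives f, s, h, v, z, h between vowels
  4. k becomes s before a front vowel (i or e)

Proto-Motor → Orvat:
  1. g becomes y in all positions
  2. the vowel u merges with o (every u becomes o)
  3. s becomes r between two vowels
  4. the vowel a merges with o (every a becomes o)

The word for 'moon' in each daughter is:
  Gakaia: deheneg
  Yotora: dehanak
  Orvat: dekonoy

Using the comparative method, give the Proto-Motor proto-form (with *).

Position 4: Gakaia has e, Yotora has a, Orvat has o. Yotora preserves a here (none of its changes turn any other segment into a), so the proto-segment is *a.
Position 7: Gakaia has g, Yotora has k, Orvat has y. Gakaia preserves g here (none of its changes turn any other segment into g), so the proto-segment is *g.
Position 6: Gakaia has e, Yotora has a, Orvat has o. Yotora preserves a here (none of its changes turn any other segment into a), so the proto-segment is *a.
This points to *dekanag. Verify forward in each daughter:
Gakaia: start from *dekanag.
  rule 1 (vowel merger): dekanag → dekeneg
  rule 2 (intervocalic lenition): dekeneg → deheneg
  ⇒ Gakaia deheneg
Yotora: *dekanag
  dekanag → dekanak   [final devoicing]
  dekanak (rule 2 does not apply)
  dekanak → dehanak   [intervocalic lenition]
  dehanak (rule 4 does not apply)
  giving Yotora dehanak.
Orvat: start from *dekanag.
  rule 1 (unconditioned shift): dekanag → dekanay
  rule 2: no change — dekanay
  rule 3: no change — dekanay
  rule 4 (vowel merger): dekanay → dekonoy
  ⇒ Orvat dekonoy
*dekanag is the unique common source.

*dekanag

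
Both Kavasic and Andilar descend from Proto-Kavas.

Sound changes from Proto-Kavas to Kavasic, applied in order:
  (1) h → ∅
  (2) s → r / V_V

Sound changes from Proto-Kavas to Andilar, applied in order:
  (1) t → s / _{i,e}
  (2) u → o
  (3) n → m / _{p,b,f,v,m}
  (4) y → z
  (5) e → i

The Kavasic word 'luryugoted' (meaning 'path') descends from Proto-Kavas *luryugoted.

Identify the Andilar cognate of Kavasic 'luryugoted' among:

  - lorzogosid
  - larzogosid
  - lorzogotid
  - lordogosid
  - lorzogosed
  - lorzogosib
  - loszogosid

lorzogosid

Andilar: *luryugoted
  luryugoted → luryugosed   [palatalisation]
  luryugosed → loryogosed   [vowel merger]
  loryogosed (rule 3 does not apply)
  loryogosed → lorzogosed   [unconditioned shift]
  lorzogosed → lorzogosid   [vowel merger]
  giving Andilar lorzogosid.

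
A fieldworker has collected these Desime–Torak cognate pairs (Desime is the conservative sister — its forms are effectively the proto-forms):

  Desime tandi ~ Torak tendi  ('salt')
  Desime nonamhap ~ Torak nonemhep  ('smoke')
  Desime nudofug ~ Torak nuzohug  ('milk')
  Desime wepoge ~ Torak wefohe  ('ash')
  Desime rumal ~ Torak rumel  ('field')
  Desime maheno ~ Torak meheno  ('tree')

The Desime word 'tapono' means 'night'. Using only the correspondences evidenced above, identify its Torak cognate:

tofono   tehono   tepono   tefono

tefono

nonamhap ~ nonemhep — Desime a corresponds to Torak e after a consonant, before a labial obstruent.
wepoge ~ wefohe — Desime p corresponds to Torak f between vowels (before a back vowel).
Applying these to Desime 'tapono':
  tapono → tepono   (a→e after a consonant, before a labial obstruent)
  tepono → tefono   (p→f between vowels (before a back vowel))
So the Torak cognate is 'tefono'.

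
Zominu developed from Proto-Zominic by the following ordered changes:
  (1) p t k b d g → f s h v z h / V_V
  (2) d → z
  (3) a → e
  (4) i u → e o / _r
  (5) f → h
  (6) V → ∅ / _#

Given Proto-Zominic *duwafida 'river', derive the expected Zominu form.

zuwehiz

Zominu: start from *duwafida.
  rule 1 (intervocalic lenition): duwafida → duwafiza
  rule 2 (unconditioned shift): duwafiza → zuwafiza
  rule 3 (vowel merger): zuwafiza → zuwefize
  rule 4: no change — zuwefize
  rule 5 (unconditioned shift): zuwefize → zuwehize
  rule 6 (apocope): zuwehize → zuwehiz
  ⇒ Zominu zuwehiz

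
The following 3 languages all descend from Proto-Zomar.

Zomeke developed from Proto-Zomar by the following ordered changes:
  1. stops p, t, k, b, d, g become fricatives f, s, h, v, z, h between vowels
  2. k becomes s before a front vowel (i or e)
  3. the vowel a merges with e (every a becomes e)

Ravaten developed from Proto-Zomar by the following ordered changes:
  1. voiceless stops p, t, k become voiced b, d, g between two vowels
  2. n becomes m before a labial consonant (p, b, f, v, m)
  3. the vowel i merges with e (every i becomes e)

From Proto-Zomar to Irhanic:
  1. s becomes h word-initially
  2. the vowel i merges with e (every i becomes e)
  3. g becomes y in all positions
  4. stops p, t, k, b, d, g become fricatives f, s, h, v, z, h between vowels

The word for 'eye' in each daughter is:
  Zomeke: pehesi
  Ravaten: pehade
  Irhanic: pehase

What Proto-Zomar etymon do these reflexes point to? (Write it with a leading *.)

Position 4: Zomeke has e, Ravaten has a, Irhanic has a. Ravaten preserves a here (none of its changes turn any other segment into a), so the proto-segment is *a.
Position 5: Zomeke has s, Ravaten has d, Irhanic has s. Taking the neighbouring segments as reconstructed: Zomeke s could go back to *t or *s; Ravaten d could go back to *t or *d; Irhanic s could go back to *t or *s — the one source consistent with every daughter is *t.
Position 6: Zomeke has i, Ravaten has e, Irhanic has e. Zomeke preserves i here (none of its changes turn any other segment into i), so the proto-segment is *i.
This points to *pehati. Verify forward in each daughter:
Zomeke: *pehati
  pehati → pehasi   [intervocalic lenition]
  pehasi (rule 2 does not apply)
  pehasi → pehesi   [vowel merger]
  giving Zomeke pehesi.
Ravaten: *pehati
  pehati → pehadi   [intervocalic voicing]
  pehadi (rule 2 does not apply)
  pehadi → pehade   [vowel merger]
  giving Ravaten pehade.
Irhanic: *pehati
  pehati (rule 1 does not apply)
  pehati → pehate   [vowel merger]
  pehate (rule 3 does not apply)
  pehate → pehase   [intervocalic lenition]
  giving Irhanic pehase.
*pehati is the unique common source.

*pehati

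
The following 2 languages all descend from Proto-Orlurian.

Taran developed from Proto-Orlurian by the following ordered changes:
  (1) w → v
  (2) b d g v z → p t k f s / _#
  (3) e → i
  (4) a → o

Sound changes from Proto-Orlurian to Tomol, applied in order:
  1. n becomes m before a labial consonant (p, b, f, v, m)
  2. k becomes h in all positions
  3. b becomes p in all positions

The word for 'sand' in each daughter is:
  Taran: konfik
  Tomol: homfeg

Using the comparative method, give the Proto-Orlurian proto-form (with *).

Position 5: Taran has i, Tomol has e. Tomol preserves e here (none of its changes turn any other segment into e), so the proto-segment is *e.
Position 6: Taran has k, Tomol has g. Tomol preserves g here (none of its changes turn any other segment into g), so the proto-segment is *g.
This points to *konfeg. Verify forward in each daughter:
Taran: *konfeg > konfek > konfik  (by final devoicing, vowel merger)
Tomol: start from *konfeg.
  rule 1 (nasal place assimilation): konfeg → komfeg
  rule 2 (unconditioned shift): komfeg → homfeg
  rule 3: no change — homfeg
  ⇒ Tomol homfeg
Only *konfeg yields all of Taran konfik, Tomol homfeg.

*konfeg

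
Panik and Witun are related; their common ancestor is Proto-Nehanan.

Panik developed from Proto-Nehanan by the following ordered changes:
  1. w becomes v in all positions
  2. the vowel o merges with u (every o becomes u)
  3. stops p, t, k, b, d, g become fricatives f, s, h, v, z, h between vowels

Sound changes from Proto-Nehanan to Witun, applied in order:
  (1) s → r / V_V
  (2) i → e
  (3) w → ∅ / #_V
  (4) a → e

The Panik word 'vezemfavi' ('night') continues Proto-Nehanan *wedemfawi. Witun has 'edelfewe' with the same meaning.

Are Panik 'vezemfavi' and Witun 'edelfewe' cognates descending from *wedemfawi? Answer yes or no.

Derive the expected Witun reflex of *wedemfawi:
Witun: *wedemfawi > wedemfawe > edemfawe > edemfewe  (by vowel merger, glide loss, vowel merger)
The regular Witun reflex would be 'edemfewe', but the attested form is 'edelfewe'. The correspondence is irregular, so they are not cognates (the Witun form has a different source).

no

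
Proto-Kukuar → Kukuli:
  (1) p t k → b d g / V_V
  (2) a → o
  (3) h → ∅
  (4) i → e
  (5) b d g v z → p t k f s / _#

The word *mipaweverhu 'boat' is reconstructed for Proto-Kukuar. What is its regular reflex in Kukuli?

meboweveru

Kukuli: start from *mipaweverhu.
  rule 1 (intervocalic voicing): mipaweverhu → mibaweverhu
  rule 2 (vowel merger): mibaweverhu → miboweverhu
  rule 3 (h-loss): miboweverhu → miboweveru
  rule 4 (vowel merger): miboweveru → meboweveru
  rule 5: no change — meboweveru
  ⇒ Kukuli meboweveru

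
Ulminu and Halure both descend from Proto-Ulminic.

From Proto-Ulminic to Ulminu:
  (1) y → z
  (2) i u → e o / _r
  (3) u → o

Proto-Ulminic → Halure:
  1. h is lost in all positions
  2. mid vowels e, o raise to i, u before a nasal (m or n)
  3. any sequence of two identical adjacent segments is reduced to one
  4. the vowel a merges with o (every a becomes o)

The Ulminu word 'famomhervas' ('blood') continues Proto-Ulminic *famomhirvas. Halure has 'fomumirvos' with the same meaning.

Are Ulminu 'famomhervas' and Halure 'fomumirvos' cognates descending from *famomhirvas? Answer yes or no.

yes

Derive the expected Halure reflex of *famomhirvas:
Halure: *famomhirvas > famomirvas > famumirvas > fomumirvos  (by h-loss, pre-nasal raising, vowel merger)
Halure 'fomumirvos' matches the regular reflex exactly, so the pair is cognate.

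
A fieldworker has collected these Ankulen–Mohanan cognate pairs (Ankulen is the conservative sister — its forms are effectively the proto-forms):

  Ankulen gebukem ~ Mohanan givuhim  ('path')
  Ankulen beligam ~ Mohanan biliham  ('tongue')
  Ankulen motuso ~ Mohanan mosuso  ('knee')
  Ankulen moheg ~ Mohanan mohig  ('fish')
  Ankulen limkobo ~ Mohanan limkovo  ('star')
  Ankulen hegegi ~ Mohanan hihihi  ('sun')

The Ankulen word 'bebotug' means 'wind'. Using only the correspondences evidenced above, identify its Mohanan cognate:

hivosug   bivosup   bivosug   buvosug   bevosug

bivosug

gebukem ~ givuhim — Ankulen e corresponds to Mohanan i after a consonant, before a labial obstruent.
limkobo ~ limkovo — Ankulen b corresponds to Mohanan v between vowels (before a back vowel).
motuso ~ mosuso — Ankulen t corresponds to Mohanan s between vowels (before a back vowel).
Applying these to Ankulen 'bebotug':
  bebotug → bibotug   (e→i after a consonant, before a labial obstruent)
  bibotug → bivotug   (b→v between vowels (before a back vowel))
  bivotug → bivosug   (t→s between vowels (before a back vowel))
So the Mohanan cognate is 'bivosug'.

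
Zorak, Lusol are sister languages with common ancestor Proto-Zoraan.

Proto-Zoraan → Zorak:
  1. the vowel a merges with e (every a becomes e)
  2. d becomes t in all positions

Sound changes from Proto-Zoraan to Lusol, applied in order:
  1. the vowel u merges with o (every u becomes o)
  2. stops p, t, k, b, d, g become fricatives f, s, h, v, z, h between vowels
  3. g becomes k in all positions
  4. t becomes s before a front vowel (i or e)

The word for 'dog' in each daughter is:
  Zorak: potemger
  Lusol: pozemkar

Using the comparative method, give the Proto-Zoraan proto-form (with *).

Position 7: Zorak has e, Lusol has a. Lusol preserves a here (none of its changes turn any other segment into a), so the proto-segment is *a.
Position 6: Zorak has g, Lusol has k. Zorak preserves g here (none of its changes turn any other segment into g), so the proto-segment is *g.
This points to *podemgar. Verify forward in each daughter:
Zorak: start from *podemgar.
  rule 1 (vowel merger): podemgar → podemger
  rule 2 (unconditioned shift): podemger → potemger
  ⇒ Zorak potemger
Lusol: *podemgar
  podemgar (rule 1 does not apply)
  podemgar → pozemgar   [intervocalic lenition]
  pozemgar → pozemkar   [unconditioned shift]
  pozemkar (rule 4 does not apply)
  giving Lusol pozemkar.
*podemgar is the unique common source.

*podemgar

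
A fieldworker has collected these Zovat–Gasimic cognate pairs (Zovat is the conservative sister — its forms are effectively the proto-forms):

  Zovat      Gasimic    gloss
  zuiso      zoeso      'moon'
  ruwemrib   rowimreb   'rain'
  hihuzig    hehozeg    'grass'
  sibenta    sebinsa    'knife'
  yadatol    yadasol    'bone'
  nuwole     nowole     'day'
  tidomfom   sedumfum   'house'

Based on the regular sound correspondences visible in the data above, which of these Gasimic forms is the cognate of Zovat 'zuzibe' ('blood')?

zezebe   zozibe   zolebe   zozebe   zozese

zozebe

ruwemrib ~ rowimreb, hihuzig ~ hehozeg — Zovat u corresponds to Gasimic o after a consonant, before a consonant other than r, m, n, p, b, f, v.
ruwemrib ~ rowimreb, sibenta ~ sebinsa — Zovat i corresponds to Gasimic e after a consonant, before a labial obstruent.
Applying these to Zovat 'zuzibe':
  zuzibe → zozibe   (u→o after a consonant, before a consonant other than r, m, n, p, b, f, v)
  zozibe → zozebe   (i→e after a consonant, before a labial obstruent)
So the Gasimic cognate is 'zozebe'.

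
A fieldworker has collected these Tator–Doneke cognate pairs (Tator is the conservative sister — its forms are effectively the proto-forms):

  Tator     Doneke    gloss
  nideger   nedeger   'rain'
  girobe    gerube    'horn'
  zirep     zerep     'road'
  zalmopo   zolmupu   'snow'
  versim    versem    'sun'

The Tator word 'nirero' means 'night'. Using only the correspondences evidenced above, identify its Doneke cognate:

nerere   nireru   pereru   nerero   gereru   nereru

nereru

girobe ~ gerube, zirep ~ zerep — Tator i corresponds to Doneke e after a consonant, before r.
zalmopo ~ zolmupu — Tator o corresponds to Doneke u word-finally.
Applying these to Tator 'nirero':
  nirero → nerero   (i→e after a consonant, before r)
  nerero → nereru   (o→u word-finally)
So the Doneke cognate is 'nereru'.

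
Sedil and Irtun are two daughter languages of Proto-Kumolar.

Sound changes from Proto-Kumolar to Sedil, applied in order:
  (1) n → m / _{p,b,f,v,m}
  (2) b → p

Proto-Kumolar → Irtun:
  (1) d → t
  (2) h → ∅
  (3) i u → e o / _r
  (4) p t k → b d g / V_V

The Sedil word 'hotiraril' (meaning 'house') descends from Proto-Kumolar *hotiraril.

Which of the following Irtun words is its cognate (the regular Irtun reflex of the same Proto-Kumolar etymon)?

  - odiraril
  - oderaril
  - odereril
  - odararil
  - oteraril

oderaril

Irtun: *hotiraril > otiraril > oteraril > oderaril  (by h-loss, pre-rhotic lowering, intervocalic voicing)
Only 'oderaril' matches the regular Irtun development of *hotiraril.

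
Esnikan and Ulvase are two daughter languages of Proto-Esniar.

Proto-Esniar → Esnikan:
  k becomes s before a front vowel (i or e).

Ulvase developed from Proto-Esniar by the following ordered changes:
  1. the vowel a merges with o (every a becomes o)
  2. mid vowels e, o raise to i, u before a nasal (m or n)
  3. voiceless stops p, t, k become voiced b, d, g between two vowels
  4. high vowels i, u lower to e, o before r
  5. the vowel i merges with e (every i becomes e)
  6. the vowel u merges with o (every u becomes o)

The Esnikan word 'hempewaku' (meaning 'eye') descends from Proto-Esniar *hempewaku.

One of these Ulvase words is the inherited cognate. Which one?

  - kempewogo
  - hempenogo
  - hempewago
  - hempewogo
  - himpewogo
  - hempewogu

Ulvase: start from *hempewaku.
  rule 1 (vowel merger): hempewaku → hempewoku
  rule 2 (pre-nasal raising): hempewoku → himpewoku
  rule 3 (intervocalic voicing): himpewoku → himpewogu
  rule 4: no change — himpewogu
  rule 5 (vowel merger): himpewogu → hempewogu
  rule 6 (vowel merger): hempewogu → hempewogo
  ⇒ Ulvase hempewogo
Only 'hempewogo' matches the regular Ulvase development of *hempewaku.

hempewogo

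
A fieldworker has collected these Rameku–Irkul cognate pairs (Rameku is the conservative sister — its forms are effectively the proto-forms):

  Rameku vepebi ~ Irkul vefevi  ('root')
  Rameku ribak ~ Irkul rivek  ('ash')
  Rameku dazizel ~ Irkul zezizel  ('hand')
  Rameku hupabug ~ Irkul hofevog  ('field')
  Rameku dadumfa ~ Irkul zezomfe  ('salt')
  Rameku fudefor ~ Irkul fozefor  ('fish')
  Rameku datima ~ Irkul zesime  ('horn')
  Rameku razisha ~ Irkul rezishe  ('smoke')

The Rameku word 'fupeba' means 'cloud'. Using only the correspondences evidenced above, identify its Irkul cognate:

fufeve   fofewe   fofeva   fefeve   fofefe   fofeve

hupabug ~ hofevog — Rameku u corresponds to Irkul o after a consonant, before a labial obstruent.
vepebi ~ vefevi — Rameku p corresponds to Irkul f between vowels (before a front vowel).
ribak ~ rivek — Rameku b corresponds to Irkul v between vowels (before a back vowel).
dadumfa ~ zezomfe, datima ~ zesime — Rameku a corresponds to Irkul e word-finally.
Applying these to Rameku 'fupeba':
  fupeba → fopeba   (u→o after a consonant, before a labial obstruent)
  fopeba → fofeba   (p→f between vowels (before a front vowel))
  fofeba → fofeva   (b→v between vowels (before a back vowel))
  fofeva → fofeve   (a→e word-finally)
So the Irkul cognate is 'fofeve'.

fofeve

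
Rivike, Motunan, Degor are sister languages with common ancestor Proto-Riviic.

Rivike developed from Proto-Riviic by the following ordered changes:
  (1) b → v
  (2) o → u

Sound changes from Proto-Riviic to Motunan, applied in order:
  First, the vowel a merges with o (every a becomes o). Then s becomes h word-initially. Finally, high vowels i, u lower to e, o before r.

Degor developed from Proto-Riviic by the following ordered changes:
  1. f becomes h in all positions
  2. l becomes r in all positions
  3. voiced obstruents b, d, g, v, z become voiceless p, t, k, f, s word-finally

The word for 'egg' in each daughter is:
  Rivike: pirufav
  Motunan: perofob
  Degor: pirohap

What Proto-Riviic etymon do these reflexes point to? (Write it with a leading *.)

Position 2: Rivike has i, Motunan has e, Degor has i. Rivike preserves i here (none of its changes turn any other segment into i), so the proto-segment is *i.
Position 4: Rivike has u, Motunan has o, Degor has o. Degor preserves o here (none of its changes turn any other segment into o), so the proto-segment is *o.
Verify the candidate proto-form against each daughter:
Rivike: *pirofab > pirofav > pirufav  (by unconditioned shift, vowel merger)
Motunan: *pirofab
  pirofab → pirofob   [vowel merger]
  pirofob (rule 2 does not apply)
  pirofob → perofob   [pre-rhotic lowering]
  giving Motunan perofob.
Degor: *pirofab > pirohab > pirohap  (by unconditioned shift, final devoicing)
No other proto-form is consistent with every reflex, so the reconstruction is *pirofab.

*pirofab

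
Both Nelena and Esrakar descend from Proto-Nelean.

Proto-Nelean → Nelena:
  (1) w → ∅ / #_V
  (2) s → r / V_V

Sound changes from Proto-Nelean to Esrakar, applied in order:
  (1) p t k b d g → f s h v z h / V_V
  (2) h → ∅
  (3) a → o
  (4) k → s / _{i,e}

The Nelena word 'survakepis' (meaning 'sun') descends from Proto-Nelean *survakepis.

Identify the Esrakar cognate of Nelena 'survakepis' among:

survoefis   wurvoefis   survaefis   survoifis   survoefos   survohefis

survoefis

Esrakar: *survakepis > survahefis > survaefis > survoefis  (by intervocalic lenition, h-loss, vowel merger)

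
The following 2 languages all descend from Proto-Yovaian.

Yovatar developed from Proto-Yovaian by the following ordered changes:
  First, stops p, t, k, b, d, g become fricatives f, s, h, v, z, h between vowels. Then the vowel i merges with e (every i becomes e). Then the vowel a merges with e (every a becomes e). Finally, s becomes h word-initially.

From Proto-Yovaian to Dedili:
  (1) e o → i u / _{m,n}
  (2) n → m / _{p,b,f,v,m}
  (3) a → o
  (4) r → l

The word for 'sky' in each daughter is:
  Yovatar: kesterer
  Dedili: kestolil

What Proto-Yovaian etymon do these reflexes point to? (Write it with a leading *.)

Position 6: Yovatar has r, Dedili has l. Yovatar preserves r here (none of its changes turn any other segment into r), so the proto-segment is *r.
Position 8: Yovatar has r, Dedili has l. Yovatar preserves r here (none of its changes turn any other segment into r), so the proto-segment is *r.
Position 7: Yovatar has e, Dedili has i. Taking the neighbouring segments as reconstructed: Yovatar e could go back to *a or *e or *i; Dedili i can only go back to *i — the one source consistent with every daughter is *i.
This points to *kestarir. Verify forward in each daughter:
Yovatar: *kestarir
  kestarir (rule 1 does not apply)
  kestarir → kestarer   [vowel merger]
  kestarer → kesterer   [vowel merger]
  kesterer (rule 4 does not apply)
  giving Yovatar kesterer.
Dedili: start from *kestarir.
  rule 1: no change — kestarir
  rule 2: no change — kestarir
  rule 3 (vowel merger): kestarir → kestorir
  rule 4 (unconditioned shift): kestorir → kestolil
  ⇒ Dedili kestolil
*kestarir is the unique common source.

*kestarir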